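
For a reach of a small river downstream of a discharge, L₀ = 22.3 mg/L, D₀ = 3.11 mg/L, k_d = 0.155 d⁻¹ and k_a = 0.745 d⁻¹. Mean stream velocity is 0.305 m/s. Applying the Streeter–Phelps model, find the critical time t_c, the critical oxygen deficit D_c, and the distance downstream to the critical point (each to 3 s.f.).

t_c ≈ 1.38 d; D_c ≈ 3.75 mg/L; x_c ≈ 36.3 km

With k_a/k_d = 4.806 and 1 − D₀(k_a−k_d)/(k_d L₀) = 0.4691,
t_c = ln(4.806 × 0.4691) / (0.745 − 0.155) = ln(2.255) / 0.5900 = 0.8131/0.5900 = 1.378 d.
L(t_c) = L₀ e^(−k_d t_c) = 22.3 × 0.8077 = 18.01 mg/L, and at the critical point k_a D_c = k_d L, so D_c = (0.155/0.745) × 18.01 = 3.747 mg/L.
x_c = v t_c = 0.305 m/s × 1.378 d × 86400 s/d = 36320 m ≈ 36.3 km.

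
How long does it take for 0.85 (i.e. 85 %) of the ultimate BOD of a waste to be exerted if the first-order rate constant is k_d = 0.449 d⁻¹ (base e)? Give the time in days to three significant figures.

y/L₀ = 1 − e^(−k_d t) = 0.85 ⇒ e^(−k_d t) = 0.150
t = −ln(0.150) / 0.449 = 1.897 / 0.449 = 4.225 d.

t ≈ 4.23 d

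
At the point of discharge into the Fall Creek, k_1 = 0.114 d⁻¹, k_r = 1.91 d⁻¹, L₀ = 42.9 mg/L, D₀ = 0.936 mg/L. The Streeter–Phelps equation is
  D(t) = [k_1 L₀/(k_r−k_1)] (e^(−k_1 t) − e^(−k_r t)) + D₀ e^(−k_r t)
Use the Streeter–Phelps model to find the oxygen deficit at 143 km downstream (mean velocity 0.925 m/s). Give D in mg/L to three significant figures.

Travel time t = x/v = 143 km / (0.925 m/s) = 143000 m / 0.925 m/s = 154600 s = 1.789 d.
k_1 L₀/(k_r−k_1) = 0.114×42.9/(1.91−0.114) = 4.891/1.796 = 2.723 mg/L.
e^(−k_1 t) = e^(−0.114×1.789) = 0.8155; e^(−k_r t) = e^(−1.91×1.789) = 0.03279.
D = 2.723 × (0.8155 − 0.03279) + 0.936 × 0.03279 = 2.131 + 0.03069 = 2.162 mg/L.

D ≈ 2.16 mg/L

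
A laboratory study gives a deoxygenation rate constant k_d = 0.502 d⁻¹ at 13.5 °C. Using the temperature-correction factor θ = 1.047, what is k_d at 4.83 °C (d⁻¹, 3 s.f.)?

k_d ≈ 0.337 d⁻¹

k_d(T₂) = k_d(T₁) · θ^(T₂−T₁) = 0.502 × 1.047^(4.83−13.5)
= 0.502 × 1.047^-8.67 = 0.502 × 0.6715 = 0.3371 d⁻¹.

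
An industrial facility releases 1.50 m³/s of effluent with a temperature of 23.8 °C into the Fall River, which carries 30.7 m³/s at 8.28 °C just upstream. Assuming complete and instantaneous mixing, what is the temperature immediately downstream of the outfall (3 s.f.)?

Flow-weighted mixing: C = (Q_r C_r + Q_w C_w)/(Q_r + Q_w)
= (30.7×8.28 + 1.50×23.8)/(30.7 + 1.50) = 289.9/32.20 = 9.003 °C.

9.00 °C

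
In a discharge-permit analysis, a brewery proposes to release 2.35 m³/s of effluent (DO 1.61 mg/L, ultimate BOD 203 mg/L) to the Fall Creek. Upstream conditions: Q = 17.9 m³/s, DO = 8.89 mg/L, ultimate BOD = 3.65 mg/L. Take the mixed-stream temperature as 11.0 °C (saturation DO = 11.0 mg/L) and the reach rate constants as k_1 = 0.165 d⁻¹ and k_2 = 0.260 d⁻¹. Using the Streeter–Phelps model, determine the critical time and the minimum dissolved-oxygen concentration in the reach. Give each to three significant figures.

t_c ≈ 4.10 d; minimum DO ≈ 2.35 mg/L

Mixed DO = (17.9×8.89 + 2.35×1.61)/(17.9+2.35) = 162.9/20.25 = 8.045 mg/L.
Mixed L₀ = (17.9×3.65 + 2.35×203)/(20.25) = 542.4/20.25 = 26.78 mg/L.
Initial deficit D₀ = C_s − DO₀ = 11.0 − 8.045 = 2.955 mg/L.
t_c = (1/0.09500) ln[(0.260/0.165)(1 − 2.955×0.09500/(0.165×26.78))] = 10.53 × ln(1.476) = 4.096 d.
D_c = (0.165/0.260) × 26.78 × e^(−0.165×4.096) = 0.6346 × 26.78 × 0.5087 = 8.647 mg/L.
Minimum DO = 11.0 − 8.647 = 2.353 mg/L.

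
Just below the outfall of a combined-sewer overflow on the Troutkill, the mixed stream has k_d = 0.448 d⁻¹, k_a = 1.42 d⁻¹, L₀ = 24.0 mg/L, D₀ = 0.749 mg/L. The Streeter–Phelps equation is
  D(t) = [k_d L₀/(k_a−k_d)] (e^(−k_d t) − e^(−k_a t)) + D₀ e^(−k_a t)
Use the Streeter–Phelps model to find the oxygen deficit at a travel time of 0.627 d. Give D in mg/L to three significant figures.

D ≈ 4.12 mg/L

k_d L₀/(k_a−k_d) = 0.448×24.0/(1.42−0.448) = 10.75/0.9720 = 11.06 mg/L.
e^(−k_d t) = e^(−0.448×0.6270) = 0.7551; e^(−k_a t) = e^(−1.42×0.6270) = 0.4105.
D = 11.06 × (0.7551 − 0.4105) + 0.749 × 0.4105 = 3.812 + 0.3075 = 4.119 mg/L.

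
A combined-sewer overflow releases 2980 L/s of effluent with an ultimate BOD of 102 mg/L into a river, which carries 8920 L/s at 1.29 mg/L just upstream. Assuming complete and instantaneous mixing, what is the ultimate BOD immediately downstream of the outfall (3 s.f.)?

26.5 mg/L

Flow-weighted mixing: C = (Q_r C_r + Q_w C_w)/(Q_r + Q_w)
= (8920×1.29 + 2980×102)/(8920 + 2980) = 315500/11900 = 26.51 mg/L.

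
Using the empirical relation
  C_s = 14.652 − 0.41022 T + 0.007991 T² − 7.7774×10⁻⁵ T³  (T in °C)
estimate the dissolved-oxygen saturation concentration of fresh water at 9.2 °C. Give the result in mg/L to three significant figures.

C_s ≈ 11.5 mg/L

C_s = 14.652 − 0.41022×9.2 + 0.007991×9.2² − 7.7774×10⁻⁵×9.2³ = 11.49 mg/L.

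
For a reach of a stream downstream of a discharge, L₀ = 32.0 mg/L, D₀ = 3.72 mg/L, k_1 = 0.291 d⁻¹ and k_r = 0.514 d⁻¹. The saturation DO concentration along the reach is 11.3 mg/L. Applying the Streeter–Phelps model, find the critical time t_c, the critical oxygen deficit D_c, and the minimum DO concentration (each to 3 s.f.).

t_c = [1/(k_r−k_1)] ln[(k_r/k_1)(1 − D₀(k_r−k_1)/(k_1 L₀))]
= [1/(0.514−0.291)] ln[(0.514/0.291)(1 − 3.72×0.2230/(0.291×32.0))]
= (1/0.2230) ln[1.766 × 0.9109] = 4.484 × ln(1.609) = 4.484 × 0.4756 = 2.133 d.
L(t_c) = L₀ e^(−k_1 t_c) = 32.0 × 0.5376 = 17.20 mg/L, and at the critical point k_r D_c = k_1 L, so D_c = (0.291/0.514) × 17.20 = 9.740 mg/L.
Minimum DO = C_s − D_c = 11.3 − 9.740 = 1.560 mg/L.

t_c ≈ 2.13 d; D_c ≈ 9.74 mg/L; min DO ≈ 1.56 mg/L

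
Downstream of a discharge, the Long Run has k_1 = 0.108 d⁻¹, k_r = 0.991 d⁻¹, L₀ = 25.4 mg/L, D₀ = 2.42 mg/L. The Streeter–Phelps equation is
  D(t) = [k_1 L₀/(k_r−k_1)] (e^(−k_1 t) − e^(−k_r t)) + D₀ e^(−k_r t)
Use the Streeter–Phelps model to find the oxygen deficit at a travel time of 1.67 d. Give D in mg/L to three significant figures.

D ≈ 2.46 mg/L

k_1 L₀/(k_r−k_1) = 0.108×25.4/(0.991−0.108) = 2.743/0.8830 = 3.107 mg/L.
e^(−k_1 t) = e^(−0.108×1.670) = 0.8350; e^(−k_r t) = e^(−0.991×1.670) = 0.1911.
D = 3.107 × (0.8350 − 0.1911) + 2.42 × 0.1911 = 2.000 + 0.4625 = 2.463 mg/L.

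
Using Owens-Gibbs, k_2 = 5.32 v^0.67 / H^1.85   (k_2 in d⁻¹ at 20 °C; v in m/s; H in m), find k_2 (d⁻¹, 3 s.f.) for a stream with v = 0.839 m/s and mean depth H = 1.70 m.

k_2 ≈ 1.77 d⁻¹

k_2 = 5.32 × 0.839^0.67 / 1.70^1.85 = 5.32 × 0.8890 / 2.669 = 1.772 d⁻¹.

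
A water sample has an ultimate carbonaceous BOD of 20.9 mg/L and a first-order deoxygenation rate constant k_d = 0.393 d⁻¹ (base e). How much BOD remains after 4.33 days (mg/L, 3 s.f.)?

L ≈ 3.81 mg/L

L_t = L₀ e^(−k_d t) = 20.9 × e^(−0.393×4.33) = 20.9 × 0.1824 = 3.812 mg/L.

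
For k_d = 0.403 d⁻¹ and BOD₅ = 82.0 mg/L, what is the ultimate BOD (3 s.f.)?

L₀ ≈ 94.6 mg/L

BOD₅ = L₀(1 − e^(−5k_d)) ⇒ L₀ = BOD₅ / (1 − e^(−5×0.403))
= 82.0 / (1 − 0.1333) = 82.0 / 0.8667 = 94.61 mg/L.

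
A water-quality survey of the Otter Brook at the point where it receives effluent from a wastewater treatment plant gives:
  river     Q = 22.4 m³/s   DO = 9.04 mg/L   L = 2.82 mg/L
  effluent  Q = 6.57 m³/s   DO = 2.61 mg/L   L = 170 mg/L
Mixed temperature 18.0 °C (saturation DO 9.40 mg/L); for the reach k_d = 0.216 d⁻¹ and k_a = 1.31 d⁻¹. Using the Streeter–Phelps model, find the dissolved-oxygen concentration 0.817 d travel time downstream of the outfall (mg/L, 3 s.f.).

DO ≈ 4.79 mg/L

Mixed DO = (22.4×9.04 + 6.57×2.61)/(22.4+6.57) = 219.6/28.97 = 7.582 mg/L.
Mixed L₀ = (22.4×2.82 + 6.57×170)/(28.97) = 1180/28.97 = 40.73 mg/L.
Initial deficit D₀ = C_s − DO₀ = 9.40 − 7.582 = 1.818 mg/L.
D(0.817) = [0.216×40.73/(1.31−0.216)](e^(−0.216×0.817) − e^(−1.31×0.817)) + 1.818 e^(−1.31×0.817)
= 8.043 × (0.8382 − 0.3429) + 1.818 × 0.3429 = 4.607 mg/L.
DO = 9.40 − 4.607 = 4.793 mg/L.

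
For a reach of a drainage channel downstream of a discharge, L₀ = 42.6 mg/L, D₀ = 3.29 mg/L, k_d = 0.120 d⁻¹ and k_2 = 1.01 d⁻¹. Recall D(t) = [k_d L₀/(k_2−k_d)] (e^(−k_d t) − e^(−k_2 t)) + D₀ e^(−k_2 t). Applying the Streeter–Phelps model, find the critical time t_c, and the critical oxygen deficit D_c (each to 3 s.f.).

At the critical point dD/dt = 0, so k_d L₀ e^(−k_d t) = k_2 D. Substituting D(t) from the Streeter–Phelps equation and solving for t gives
t_c = ln[(k_2/k_d)(1 − D₀(k_2−k_d)/(k_d L₀))] / (k_2−k_d).
Here k_2−k_d = 0.8900 d⁻¹ and 1 − D₀(k_2−k_d)/(k_d L₀) = 1 − 3.29×0.8900/(0.120×42.6) = 0.4272, so
t_c = ln(8.417 × 0.4272) / 0.8900 = 1.280 / 0.8900 = 1.438 d.
D_c = (k_d/k_2) L₀ e^(−k_d t_c) = (0.120/1.01) × 42.6 × e^(−0.120×1.438) = 0.1188 × 42.6 × 0.8415 = 4.259 mg/L.

t_c ≈ 1.44 d; D_c ≈ 4.26 mg/L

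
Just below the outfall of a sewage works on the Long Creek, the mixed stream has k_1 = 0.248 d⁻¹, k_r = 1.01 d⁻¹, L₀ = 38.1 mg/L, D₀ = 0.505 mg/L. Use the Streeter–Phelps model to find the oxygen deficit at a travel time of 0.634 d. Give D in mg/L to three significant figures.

k_1 L₀/(k_r−k_1) = 0.248×38.1/(1.01−0.248) = 9.449/0.7620 = 12.40 mg/L.
e^(−k_1 t) = e^(−0.248×0.6340) = 0.8545; e^(−k_r t) = e^(−1.01×0.6340) = 0.5271.
D = 12.40 × (0.8545 − 0.5271) + 0.505 × 0.5271 = 4.060 + 0.2662 = 4.326 mg/L.

D ≈ 4.33 mg/L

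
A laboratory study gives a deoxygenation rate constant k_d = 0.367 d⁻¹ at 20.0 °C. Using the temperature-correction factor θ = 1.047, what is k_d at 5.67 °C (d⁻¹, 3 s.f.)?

k_d ≈ 0.190 d⁻¹

k_d(T₂) = k_d(T₁) · θ^(T₂−T₁) = 0.367 × 1.047^(5.67−20.0)
= 0.367 × 1.047^-14.3 = 0.367 × 0.5178 = 0.1900 d⁻¹.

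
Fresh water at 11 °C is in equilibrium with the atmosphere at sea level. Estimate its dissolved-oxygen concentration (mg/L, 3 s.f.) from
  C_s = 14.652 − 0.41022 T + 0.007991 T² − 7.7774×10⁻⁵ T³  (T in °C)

C_s = 14.652 − 0.41022×11 + 0.007991×11² − 7.7774×10⁻⁵×11³ = 11.00 mg/L.

C_s ≈ 11.0 mg/L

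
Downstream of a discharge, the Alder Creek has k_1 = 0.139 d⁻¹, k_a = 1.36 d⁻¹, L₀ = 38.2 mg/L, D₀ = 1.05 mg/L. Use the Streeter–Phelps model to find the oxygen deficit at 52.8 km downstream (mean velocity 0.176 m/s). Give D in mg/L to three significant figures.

D ≈ 2.65 mg/L

Travel time t = x/v = 52.8 km / (0.176 m/s) = 52800 m / 0.176 m/s = 300000 s = 3.472 d.
k_1 L₀/(k_a−k_1) = 0.139×38.2/(1.36−0.139) = 5.310/1.221 = 4.349 mg/L.
e^(−k_1 t) = e^(−0.139×3.472) = 0.6172; e^(−k_a t) = e^(−1.36×3.472) = 0.008895.
D = 4.349 × (0.6172 − 0.008895) + 1.05 × 0.008895 = 2.645 + 0.009340 = 2.654 mg/L.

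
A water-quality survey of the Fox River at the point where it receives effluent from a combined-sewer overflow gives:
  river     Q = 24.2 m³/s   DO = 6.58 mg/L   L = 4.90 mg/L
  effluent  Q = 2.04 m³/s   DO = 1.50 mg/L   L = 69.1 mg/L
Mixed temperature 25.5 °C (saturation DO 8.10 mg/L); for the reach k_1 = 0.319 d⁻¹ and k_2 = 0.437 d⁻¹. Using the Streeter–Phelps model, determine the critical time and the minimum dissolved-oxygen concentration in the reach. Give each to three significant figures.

Mixed DO = (24.2×6.58 + 2.04×1.50)/(24.2+2.04) = 162.3/26.24 = 6.185 mg/L.
Mixed L₀ = (24.2×4.90 + 2.04×69.1)/(26.24) = 259.5/26.24 = 9.891 mg/L.
Initial deficit D₀ = C_s − DO₀ = 8.10 − 6.185 = 1.915 mg/L.
t_c = (1/0.1180) ln[(0.437/0.319)(1 − 1.915×0.1180/(0.319×9.891))] = 8.475 × ln(1.272) = 2.038 d.
D_c = (0.319/0.437) × 9.891 × e^(−0.319×2.038) = 0.7300 × 9.891 × 0.5221 = 3.769 mg/L.
Minimum DO = 8.10 − 3.769 = 4.331 mg/L.

t_c ≈ 2.04 d; minimum DO ≈ 4.33 mg/L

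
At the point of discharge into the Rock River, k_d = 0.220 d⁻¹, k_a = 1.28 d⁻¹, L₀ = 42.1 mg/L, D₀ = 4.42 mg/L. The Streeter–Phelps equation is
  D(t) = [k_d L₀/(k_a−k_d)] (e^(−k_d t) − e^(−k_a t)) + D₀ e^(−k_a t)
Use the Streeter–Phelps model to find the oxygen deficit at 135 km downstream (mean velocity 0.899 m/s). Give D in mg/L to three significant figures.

D ≈ 5.49 mg/L

Travel time t = x/v = 135 km / (0.899 m/s) = 135000 m / 0.899 m/s = 150200 s = 1.738 d.
k_d L₀/(k_a−k_d) = 0.220×42.1/(1.28−0.220) = 9.262/1.060 = 8.738 mg/L.
e^(−k_d t) = e^(−0.220×1.738) = 0.6822; e^(−k_a t) = e^(−1.28×1.738) = 0.1081.
D = 8.738 × (0.6822 − 0.1081) + 4.42 × 0.1081 = 5.017 + 0.4778 = 5.495 mg/L.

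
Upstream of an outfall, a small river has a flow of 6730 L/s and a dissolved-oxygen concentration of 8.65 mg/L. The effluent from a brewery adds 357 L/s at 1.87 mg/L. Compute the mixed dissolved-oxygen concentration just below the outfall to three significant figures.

8.31 mg/L

Flow-weighted mixing: C = (Q_r C_r + Q_w C_w)/(Q_r + Q_w)
= (6730×8.65 + 357×1.87)/(6730 + 357) = 58880/7087 = 8.308 mg/L.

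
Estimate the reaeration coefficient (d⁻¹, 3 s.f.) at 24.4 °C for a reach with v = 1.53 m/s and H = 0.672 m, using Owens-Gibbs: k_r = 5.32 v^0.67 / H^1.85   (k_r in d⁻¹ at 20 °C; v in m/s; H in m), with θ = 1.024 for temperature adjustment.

k_r ≈ 16.4 d⁻¹

k_r(20) = 5.32 × 1.53^0.67 / 0.672^1.85 = 5.32 × 1.330 / 0.4793 = 14.76 d⁻¹.
k_r(24.4) = 14.76 × 1.024^(24.4−20) = 14.76 × 1.110 = 16.38 d⁻¹.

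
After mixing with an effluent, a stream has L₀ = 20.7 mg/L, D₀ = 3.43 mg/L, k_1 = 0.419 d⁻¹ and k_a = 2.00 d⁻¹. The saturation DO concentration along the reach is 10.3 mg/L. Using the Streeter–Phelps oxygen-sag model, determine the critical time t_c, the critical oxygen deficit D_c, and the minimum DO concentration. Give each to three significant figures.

t_c ≈ 0.368 d; D_c ≈ 3.72 mg/L; min DO ≈ 6.58 mg/L

At the critical point dD/dt = 0, so k_1 L₀ e^(−k_1 t) = k_a D. Substituting D(t) from the Streeter–Phelps equation and solving for t gives
t_c = ln[(k_a/k_1)(1 − D₀(k_a−k_1)/(k_1 L₀))] / (k_a−k_1).
Here k_a−k_1 = 1.581 d⁻¹ and 1 − D₀(k_a−k_1)/(k_1 L₀) = 1 − 3.43×1.581/(0.419×20.7) = 0.3748, so
t_c = ln(4.773 × 0.3748) / 1.581 = 0.5816 / 1.581 = 0.3679 d.
D_c = (k_1/k_a) L₀ e^(−k_1 t_c) = (0.419/2.00) × 20.7 × e^(−0.419×0.3679) = 0.2095 × 20.7 × 0.8572 = 3.717 mg/L.
Minimum DO = C_s − D_c = 10.3 − 3.717 = 6.583 mg/L.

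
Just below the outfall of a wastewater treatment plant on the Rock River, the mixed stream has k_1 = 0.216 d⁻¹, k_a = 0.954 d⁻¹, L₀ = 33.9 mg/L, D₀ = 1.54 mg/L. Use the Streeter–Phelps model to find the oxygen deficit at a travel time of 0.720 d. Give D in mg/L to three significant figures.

k_1 L₀/(k_a−k_1) = 0.216×33.9/(0.954−0.216) = 7.322/0.7380 = 9.922 mg/L.
e^(−k_1 t) = e^(−0.216×0.7200) = 0.8560; e^(−k_a t) = e^(−0.954×0.7200) = 0.5031.
D = 9.922 × (0.8560 − 0.5031) + 1.54 × 0.5031 = 3.501 + 0.7748 = 4.276 mg/L.

D ≈ 4.28 mg/L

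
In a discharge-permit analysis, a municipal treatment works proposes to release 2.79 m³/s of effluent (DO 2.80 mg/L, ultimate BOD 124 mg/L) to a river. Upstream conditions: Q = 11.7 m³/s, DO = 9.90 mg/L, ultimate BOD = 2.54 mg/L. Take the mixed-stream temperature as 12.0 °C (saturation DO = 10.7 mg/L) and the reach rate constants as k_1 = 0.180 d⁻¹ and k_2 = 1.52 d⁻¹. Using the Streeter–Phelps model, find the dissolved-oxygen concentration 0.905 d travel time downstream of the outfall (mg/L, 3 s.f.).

Mixed DO = (11.7×9.90 + 2.79×2.80)/(11.7+2.79) = 123.6/14.49 = 8.533 mg/L.
Mixed L₀ = (11.7×2.54 + 2.79×124)/(14.49) = 375.7/14.49 = 25.93 mg/L.
Initial deficit D₀ = C_s − DO₀ = 10.7 − 8.533 = 2.167 mg/L.
D(0.905) = [0.180×25.93/(1.52−0.180)](e^(−0.180×0.905) − e^(−1.52×0.905)) + 2.167 e^(−1.52×0.905)
= 3.483 × (0.8497 − 0.2527) + 2.167 × 0.2527 = 2.627 mg/L.
DO = 10.7 − 2.627 = 8.073 mg/L.

DO ≈ 8.07 mg/L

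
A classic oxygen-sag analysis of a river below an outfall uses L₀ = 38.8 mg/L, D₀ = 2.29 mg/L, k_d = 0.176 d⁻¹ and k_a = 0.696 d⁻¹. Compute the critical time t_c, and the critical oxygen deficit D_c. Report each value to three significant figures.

t_c ≈ 2.28 d; D_c ≈ 6.57 mg/L

At the critical point dD/dt = 0, so k_d L₀ e^(−k_d t) = k_a D. Substituting D(t) from the Streeter–Phelps equation and solving for t gives
t_c = ln[(k_a/k_d)(1 − D₀(k_a−k_d)/(k_d L₀))] / (k_a−k_d).
Here k_a−k_d = 0.5200 d⁻¹ and 1 − D₀(k_a−k_d)/(k_d L₀) = 1 − 2.29×0.5200/(0.176×38.8) = 0.8256, so
t_c = ln(3.955 × 0.8256) / 0.5200 = 1.183 / 0.5200 = 2.275 d.
D_c = (k_d/k_a) L₀ e^(−k_d t_c) = (0.176/0.696) × 38.8 × e^(−0.176×2.275) = 0.2529 × 38.8 × 0.6700 = 6.574 mg/L.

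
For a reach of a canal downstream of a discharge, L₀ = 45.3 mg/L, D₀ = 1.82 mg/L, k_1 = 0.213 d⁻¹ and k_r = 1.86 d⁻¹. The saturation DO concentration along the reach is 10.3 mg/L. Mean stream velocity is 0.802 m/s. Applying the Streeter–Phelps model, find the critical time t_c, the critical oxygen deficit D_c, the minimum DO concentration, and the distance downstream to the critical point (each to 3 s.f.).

At the critical point dD/dt = 0, so k_1 L₀ e^(−k_1 t) = k_r D. Substituting D(t) from the Streeter–Phelps equation and solving for t gives
t_c = ln[(k_r/k_1)(1 − D₀(k_r−k_1)/(k_1 L₀))] / (k_r−k_1).
Here k_r−k_1 = 1.647 d⁻¹ and 1 − D₀(k_r−k_1)/(k_1 L₀) = 1 − 1.82×1.647/(0.213×45.3) = 0.6893, so
t_c = ln(8.732 × 0.6893) / 1.647 = 1.795 / 1.647 = 1.090 d.
L(t_c) = L₀ e^(−k_1 t_c) = 45.3 × 0.7928 = 35.92 mg/L, and at the critical point k_r D_c = k_1 L, so D_c = (0.213/1.86) × 35.92 = 4.113 mg/L.
Minimum DO = C_s − D_c = 10.3 − 4.113 = 6.187 mg/L.
x_c = v t_c = 0.802 m/s × 1.090 d × 86400 s/d = 75520 m ≈ 75.5 km.

t_c ≈ 1.09 d; D_c ≈ 4.11 mg/L; min DO ≈ 6.19 mg/L; x_c ≈ 75.5 km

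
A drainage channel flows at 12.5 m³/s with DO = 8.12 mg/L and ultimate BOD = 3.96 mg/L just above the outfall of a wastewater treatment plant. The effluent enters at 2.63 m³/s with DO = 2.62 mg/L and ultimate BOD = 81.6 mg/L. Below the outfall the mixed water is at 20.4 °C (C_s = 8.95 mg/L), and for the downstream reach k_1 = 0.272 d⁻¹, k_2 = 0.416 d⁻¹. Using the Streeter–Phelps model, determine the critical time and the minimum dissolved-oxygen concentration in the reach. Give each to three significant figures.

t_c ≈ 2.56 d; minimum DO ≈ 3.27 mg/L

Mixed DO = (12.5×8.12 + 2.63×2.62)/(12.5+2.63) = 108.4/15.13 = 7.164 mg/L.
Mixed L₀ = (12.5×3.96 + 2.63×81.6)/(15.13) = 264.1/15.13 = 17.46 mg/L.
Initial deficit D₀ = C_s − DO₀ = 8.95 − 7.164 = 1.786 mg/L.
t_c = (1/0.1440) ln[(0.416/0.272)(1 − 1.786×0.1440/(0.272×17.46))] = 6.944 × ln(1.447) = 2.564 d.
D_c = (0.272/0.416) × 17.46 × e^(−0.272×2.564) = 0.6538 × 17.46 × 0.4979 = 5.683 mg/L.
Minimum DO = 8.95 − 5.683 = 3.267 mg/L.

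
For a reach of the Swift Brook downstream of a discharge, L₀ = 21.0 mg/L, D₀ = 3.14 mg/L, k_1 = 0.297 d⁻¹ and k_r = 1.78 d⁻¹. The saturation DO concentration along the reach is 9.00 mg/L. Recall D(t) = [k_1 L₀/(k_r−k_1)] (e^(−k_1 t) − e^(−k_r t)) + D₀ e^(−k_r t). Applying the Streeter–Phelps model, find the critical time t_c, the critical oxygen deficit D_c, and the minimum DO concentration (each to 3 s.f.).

At the critical point dD/dt = 0, so k_1 L₀ e^(−k_1 t) = k_r D. Substituting D(t) from the Streeter–Phelps equation and solving for t gives
t_c = ln[(k_r/k_1)(1 − D₀(k_r−k_1)/(k_1 L₀))] / (k_r−k_1).
Here k_r−k_1 = 1.483 d⁻¹ and 1 − D₀(k_r−k_1)/(k_1 L₀) = 1 − 3.14×1.483/(0.297×21.0) = 0.2534, so
t_c = ln(5.993 × 0.2534) / 1.483 = 0.4178 / 1.483 = 0.2817 d.
D_c = (k_1/k_r) L₀ e^(−k_1 t_c) = (0.297/1.78) × 21.0 × e^(−0.297×0.2817) = 0.1669 × 21.0 × 0.9197 = 3.223 mg/L.
Minimum DO = C_s − D_c = 9.00 − 3.223 = 5.777 mg/L.

t_c ≈ 0.282 d; D_c ≈ 3.22 mg/L; min DO ≈ 5.78 mg/L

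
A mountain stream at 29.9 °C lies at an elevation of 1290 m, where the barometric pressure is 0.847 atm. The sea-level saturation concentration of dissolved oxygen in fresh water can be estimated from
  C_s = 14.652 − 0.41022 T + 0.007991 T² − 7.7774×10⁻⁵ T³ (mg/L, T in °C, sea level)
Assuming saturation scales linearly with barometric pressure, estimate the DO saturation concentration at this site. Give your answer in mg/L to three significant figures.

C_s ≈ 6.31 mg/L

At sea level: C_s = 14.652 − 0.41022×29.9 + 0.007991×29.9² − 7.7774×10⁻⁵×29.9³ = 7.451 mg/L.
Pressure correction: C_s' = 7.451 × 0.847 = 6.311 mg/L.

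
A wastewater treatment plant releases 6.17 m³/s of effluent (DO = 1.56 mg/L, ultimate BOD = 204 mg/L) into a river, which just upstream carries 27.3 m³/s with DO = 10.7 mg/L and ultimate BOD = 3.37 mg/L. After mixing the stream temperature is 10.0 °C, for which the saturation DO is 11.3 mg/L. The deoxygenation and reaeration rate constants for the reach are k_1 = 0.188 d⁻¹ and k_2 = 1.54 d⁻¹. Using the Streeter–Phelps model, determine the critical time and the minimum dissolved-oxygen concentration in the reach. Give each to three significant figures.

t_c ≈ 1.17 d; minimum DO ≈ 7.35 mg/L

Mixed DO = (27.3×10.7 + 6.17×1.56)/(27.3+6.17) = 301.7/33.47 = 9.015 mg/L.
Mixed L₀ = (27.3×3.37 + 6.17×204)/(33.47) = 1351/33.47 = 40.35 mg/L.
Initial deficit D₀ = C_s − DO₀ = 11.3 − 9.015 = 2.285 mg/L.
t_c = (1/1.352) ln[(1.54/0.188)(1 − 2.285×1.352/(0.188×40.35))] = 0.7396 × ln(4.856) = 1.169 d.
D_c = (0.188/1.54) × 40.35 × e^(−0.188×1.169) = 0.1221 × 40.35 × 0.8027 = 3.955 mg/L.
Minimum DO = 11.3 − 3.955 = 7.345 mg/L.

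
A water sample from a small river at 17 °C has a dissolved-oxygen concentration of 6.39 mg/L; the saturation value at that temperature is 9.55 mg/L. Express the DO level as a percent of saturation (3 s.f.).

% saturation = C/C_s × 100 = 6.39/9.55 × 100 = 66.9 %.

66.9 % saturation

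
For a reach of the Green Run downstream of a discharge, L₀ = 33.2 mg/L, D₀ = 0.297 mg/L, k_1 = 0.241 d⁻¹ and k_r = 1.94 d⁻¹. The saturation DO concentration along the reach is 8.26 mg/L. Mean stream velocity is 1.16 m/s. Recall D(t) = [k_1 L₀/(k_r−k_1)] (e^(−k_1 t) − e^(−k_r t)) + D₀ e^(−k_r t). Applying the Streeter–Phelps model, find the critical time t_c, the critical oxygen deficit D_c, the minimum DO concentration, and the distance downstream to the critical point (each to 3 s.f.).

With k_r/k_1 = 8.050 and 1 − D₀(k_r−k_1)/(k_1 L₀) = 0.9369,
t_c = ln(8.050 × 0.9369) / (1.94 − 0.241) = ln(7.542) / 1.699 = 2.021/1.699 = 1.189 d.
L(t_c) = L₀ e^(−k_1 t_c) = 33.2 × 0.7508 = 24.93 mg/L, and at the critical point k_r D_c = k_1 L, so D_c = (0.241/1.94) × 24.93 = 3.097 mg/L.
Minimum DO = C_s − D_c = 8.26 − 3.097 = 5.163 mg/L.
x_c = v t_c = 1.16 m/s × 1.189 d × 86400 s/d = 119200 m ≈ 119 km.

t_c ≈ 1.19 d; D_c ≈ 3.10 mg/L; min DO ≈ 5.16 mg/L; x_c ≈ 119 km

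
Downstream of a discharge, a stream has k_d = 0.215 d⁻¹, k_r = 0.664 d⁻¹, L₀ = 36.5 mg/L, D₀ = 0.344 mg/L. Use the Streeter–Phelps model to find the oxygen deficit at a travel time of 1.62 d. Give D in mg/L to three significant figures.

k_d L₀/(k_r−k_d) = 0.215×36.5/(0.664−0.215) = 7.848/0.4490 = 17.48 mg/L.
e^(−k_d t) = e^(−0.215×1.620) = 0.7059; e^(−k_r t) = e^(−0.664×1.620) = 0.3411.
D = 17.48 × (0.7059 − 0.3411) + 0.344 × 0.3411 = 6.376 + 0.1173 = 6.494 mg/L.

D ≈ 6.49 mg/L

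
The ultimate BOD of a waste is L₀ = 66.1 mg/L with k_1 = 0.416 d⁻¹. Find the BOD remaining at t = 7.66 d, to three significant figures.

L ≈ 2.73 mg/L

L_t = L₀ e^(−k_1 t) = 66.1 × e^(−0.416×7.66) = 66.1 × 0.04131 = 2.731 mg/L.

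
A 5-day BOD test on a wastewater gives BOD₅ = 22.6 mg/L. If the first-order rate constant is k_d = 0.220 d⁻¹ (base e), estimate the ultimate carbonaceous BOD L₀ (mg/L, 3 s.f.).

BOD₅ = L₀(1 − e^(−5k_d)) ⇒ L₀ = BOD₅ / (1 − e^(−5×0.220))
= 22.6 / (1 − 0.3329) = 22.6 / 0.6671 = 33.88 mg/L.

L₀ ≈ 33.9 mg/L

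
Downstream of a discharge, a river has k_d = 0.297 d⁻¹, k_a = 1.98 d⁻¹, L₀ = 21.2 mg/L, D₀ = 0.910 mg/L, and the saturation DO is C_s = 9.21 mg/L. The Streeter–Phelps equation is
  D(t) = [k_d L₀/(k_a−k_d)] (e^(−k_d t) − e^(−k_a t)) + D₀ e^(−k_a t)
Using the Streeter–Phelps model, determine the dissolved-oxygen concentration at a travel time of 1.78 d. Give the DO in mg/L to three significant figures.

k_d L₀/(k_a−k_d) = 0.297×21.2/(1.98−0.297) = 6.296/1.683 = 3.741 mg/L.
e^(−k_d t) = e^(−0.297×1.780) = 0.5894; e^(−k_a t) = e^(−1.98×1.780) = 0.02947.
D = 3.741 × (0.5894 − 0.02947) + 0.910 × 0.02947 = 2.095 + 0.02682 = 2.122 mg/L.
DO = C_s − D = 9.21 − 2.122 = 7.088 mg/L.

DO ≈ 7.09 mg/L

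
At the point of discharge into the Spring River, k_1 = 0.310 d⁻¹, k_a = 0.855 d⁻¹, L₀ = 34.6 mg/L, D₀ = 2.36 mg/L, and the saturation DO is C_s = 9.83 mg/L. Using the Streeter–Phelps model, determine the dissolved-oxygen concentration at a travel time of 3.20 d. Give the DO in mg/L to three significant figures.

k_1 L₀/(k_a−k_1) = 0.310×34.6/(0.855−0.310) = 10.73/0.5450 = 19.68 mg/L.
e^(−k_1 t) = e^(−0.310×3.200) = 0.3708; e^(−k_a t) = e^(−0.855×3.200) = 0.06483.
D = 19.68 × (0.3708 − 0.06483) + 2.36 × 0.06483 = 6.022 + 0.1530 = 6.175 mg/L.
DO = C_s − D = 9.83 − 6.175 = 3.655 mg/L.

DO ≈ 3.65 mg/L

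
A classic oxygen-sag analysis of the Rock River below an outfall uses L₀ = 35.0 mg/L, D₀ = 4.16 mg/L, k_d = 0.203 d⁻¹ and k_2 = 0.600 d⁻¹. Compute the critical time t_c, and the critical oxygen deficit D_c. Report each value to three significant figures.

t_c ≈ 2.06 d; D_c ≈ 7.79 mg/L

At the critical point dD/dt = 0, so k_d L₀ e^(−k_d t) = k_2 D. Substituting D(t) from the Streeter–Phelps equation and solving for t gives
t_c = ln[(k_2/k_d)(1 − D₀(k_2−k_d)/(k_d L₀))] / (k_2−k_d).
Here k_2−k_d = 0.3970 d⁻¹ and 1 − D₀(k_2−k_d)/(k_d L₀) = 1 − 4.16×0.3970/(0.203×35.0) = 0.7676, so
t_c = ln(2.956 × 0.7676) / 0.3970 = 0.8192 / 0.3970 = 2.063 d.
L(t_c) = L₀ e^(−k_d t_c) = 35.0 × 0.6578 = 23.02 mg/L, and at the critical point k_2 D_c = k_d L, so D_c = (0.203/0.600) × 23.02 = 7.789 mg/L.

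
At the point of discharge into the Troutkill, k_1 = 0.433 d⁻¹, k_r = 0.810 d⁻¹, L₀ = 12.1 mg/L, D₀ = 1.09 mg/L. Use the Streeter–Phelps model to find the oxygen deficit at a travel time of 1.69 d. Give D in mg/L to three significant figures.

k_1 L₀/(k_r−k_1) = 0.433×12.1/(0.810−0.433) = 5.239/0.3770 = 13.90 mg/L.
e^(−k_1 t) = e^(−0.433×1.690) = 0.4811; e^(−k_r t) = e^(−0.810×1.690) = 0.2544.
D = 13.90 × (0.4811 − 0.2544) + 1.09 × 0.2544 = 3.150 + 0.2773 = 3.427 mg/L.

D ≈ 3.43 mg/L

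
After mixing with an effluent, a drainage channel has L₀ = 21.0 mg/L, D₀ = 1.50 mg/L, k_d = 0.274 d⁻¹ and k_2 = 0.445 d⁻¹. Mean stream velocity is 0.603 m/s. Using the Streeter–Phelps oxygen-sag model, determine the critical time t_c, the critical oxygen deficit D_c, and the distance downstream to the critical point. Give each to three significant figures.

At the critical point dD/dt = 0, so k_d L₀ e^(−k_d t) = k_2 D. Substituting D(t) from the Streeter–Phelps equation and solving for t gives
t_c = ln[(k_2/k_d)(1 − D₀(k_2−k_d)/(k_d L₀))] / (k_2−k_d).
Here k_2−k_d = 0.1710 d⁻¹ and 1 − D₀(k_2−k_d)/(k_d L₀) = 1 − 1.50×0.1710/(0.274×21.0) = 0.9554, so
t_c = ln(1.624 × 0.9554) / 0.1710 = 0.4393 / 0.1710 = 2.569 d.
D_c = (k_d/k_2) L₀ e^(−k_d t_c) = (0.274/0.445) × 21.0 × e^(−0.274×2.569) = 0.6157 × 21.0 × 0.4946 = 6.396 mg/L.
x_c = v t_c = 0.603 m/s × 2.569 d × 86400 s/d = 133900 m ≈ 134 km.

t_c ≈ 2.57 d; D_c ≈ 6.40 mg/L; x_c ≈ 134 km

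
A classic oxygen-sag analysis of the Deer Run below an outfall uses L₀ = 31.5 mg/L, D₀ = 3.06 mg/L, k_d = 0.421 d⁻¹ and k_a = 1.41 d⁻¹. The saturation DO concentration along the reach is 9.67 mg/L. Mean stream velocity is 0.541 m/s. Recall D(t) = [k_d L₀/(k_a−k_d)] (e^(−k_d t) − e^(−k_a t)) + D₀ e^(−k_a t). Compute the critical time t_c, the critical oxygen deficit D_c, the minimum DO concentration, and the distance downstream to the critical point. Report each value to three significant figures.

t_c ≈ 0.960 d; D_c ≈ 6.28 mg/L; min DO ≈ 3.39 mg/L; x_c ≈ 44.9 km

t_c = [1/(k_a−k_d)] ln[(k_a/k_d)(1 − D₀(k_a−k_d)/(k_d L₀))]
= [1/(1.41−0.421)] ln[(1.41/0.421)(1 − 3.06×0.9890/(0.421×31.5))]
= (1/0.9890) ln[3.349 × 0.7718] = 1.011 × ln(2.585) = 1.011 × 0.9497 = 0.9602 d.
D_c = (k_d/k_a) L₀ e^(−k_d t_c) = (0.421/1.41) × 31.5 × e^(−0.421×0.9602) = 0.2986 × 31.5 × 0.6675 = 6.278 mg/L.
Minimum DO = C_s − D_c = 9.67 − 6.278 = 3.392 mg/L.
x_c = v t_c = 0.541 m/s × 0.9602 d × 86400 s/d = 44880 m ≈ 44.9 km.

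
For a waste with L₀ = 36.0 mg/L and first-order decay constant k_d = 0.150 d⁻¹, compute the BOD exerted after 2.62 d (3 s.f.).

y_t = L₀(1 − e^(−k_d t)) = 36.0 × (1 − e^(−0.150×2.62))
= 36.0 × (1 − 0.6750) = 36.0 × 0.3250 = 11.70 mg/L.

y ≈ 11.7 mg/L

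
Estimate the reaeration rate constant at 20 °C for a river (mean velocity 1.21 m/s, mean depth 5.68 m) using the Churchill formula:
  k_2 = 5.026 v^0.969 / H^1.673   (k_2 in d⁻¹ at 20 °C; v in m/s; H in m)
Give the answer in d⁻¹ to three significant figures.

k_2 = 5.026 × 1.21^0.969 / 5.68^1.673 = 5.026 × 1.203 / 18.28 = 0.3307 d⁻¹.

k_2 ≈ 0.331 d⁻¹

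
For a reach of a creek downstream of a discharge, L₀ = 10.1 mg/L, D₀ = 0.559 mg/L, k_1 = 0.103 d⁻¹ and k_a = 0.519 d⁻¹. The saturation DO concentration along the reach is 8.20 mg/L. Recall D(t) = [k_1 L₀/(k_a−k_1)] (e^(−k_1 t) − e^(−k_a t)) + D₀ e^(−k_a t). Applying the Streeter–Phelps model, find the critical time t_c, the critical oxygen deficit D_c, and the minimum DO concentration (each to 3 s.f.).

t_c ≈ 3.28 d; D_c ≈ 1.43 mg/L; min DO ≈ 6.77 mg/L

t_c = [1/(k_a−k_1)] ln[(k_a/k_1)(1 − D₀(k_a−k_1)/(k_1 L₀))]
= [1/(0.519−0.103)] ln[(0.519/0.103)(1 − 0.559×0.4160/(0.103×10.1))]
= (1/0.4160) ln[5.039 × 0.7765] = 2.404 × ln(3.912) = 2.404 × 1.364 = 3.279 d.
D_c = (k_1/k_a) L₀ e^(−k_1 t_c) = (0.103/0.519) × 10.1 × e^(−0.103×3.279) = 0.1985 × 10.1 × 0.7134 = 1.430 mg/L.
Minimum DO = C_s − D_c = 8.20 − 1.430 = 6.770 mg/L.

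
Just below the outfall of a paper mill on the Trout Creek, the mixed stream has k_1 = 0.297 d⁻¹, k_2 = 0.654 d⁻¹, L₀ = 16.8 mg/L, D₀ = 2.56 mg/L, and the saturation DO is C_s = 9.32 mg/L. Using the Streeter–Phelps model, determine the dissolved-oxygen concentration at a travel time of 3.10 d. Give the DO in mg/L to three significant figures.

DO ≈ 5.26 mg/L

k_1 L₀/(k_2−k_1) = 0.297×16.8/(0.654−0.297) = 4.990/0.3570 = 13.98 mg/L.
e^(−k_1 t) = e^(−0.297×3.100) = 0.3982; e^(−k_2 t) = e^(−0.654×3.100) = 0.1317.
D = 13.98 × (0.3982 − 0.1317) + 2.56 × 0.1317 = 3.726 + 0.3371 = 4.063 mg/L.
DO = C_s − D = 9.32 − 4.063 = 5.257 mg/L.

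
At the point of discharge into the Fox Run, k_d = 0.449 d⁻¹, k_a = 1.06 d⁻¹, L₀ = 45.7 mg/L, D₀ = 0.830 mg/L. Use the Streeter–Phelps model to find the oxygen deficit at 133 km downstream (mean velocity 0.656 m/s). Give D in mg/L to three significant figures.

D ≈ 8.99 mg/L

Travel time t = x/v = 133 km / (0.656 m/s) = 133000 m / 0.656 m/s = 202700 s = 2.347 d.
k_d L₀/(k_a−k_d) = 0.449×45.7/(1.06−0.449) = 20.52/0.6110 = 33.58 mg/L.
e^(−k_d t) = e^(−0.449×2.347) = 0.3487; e^(−k_a t) = e^(−1.06×2.347) = 0.08313.
D = 33.58 × (0.3487 − 0.08313) + 0.830 × 0.08313 = 8.918 + 0.06900 = 8.987 mg/L.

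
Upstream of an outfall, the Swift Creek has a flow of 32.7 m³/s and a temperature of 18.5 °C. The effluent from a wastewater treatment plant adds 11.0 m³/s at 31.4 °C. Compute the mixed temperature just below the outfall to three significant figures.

Flow-weighted mixing: C = (Q_r C_r + Q_w C_w)/(Q_r + Q_w)
= (32.7×18.5 + 11.0×31.4)/(32.7 + 11.0) = 950.4/43.70 = 21.75 °C.

21.7 °C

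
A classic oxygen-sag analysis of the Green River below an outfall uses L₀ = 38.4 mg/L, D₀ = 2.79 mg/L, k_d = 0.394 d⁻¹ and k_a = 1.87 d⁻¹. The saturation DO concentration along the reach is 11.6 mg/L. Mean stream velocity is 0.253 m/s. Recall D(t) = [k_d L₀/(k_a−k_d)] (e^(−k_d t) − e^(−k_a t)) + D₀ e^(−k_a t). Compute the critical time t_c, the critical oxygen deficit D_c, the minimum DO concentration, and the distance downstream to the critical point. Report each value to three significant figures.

t_c ≈ 0.840 d; D_c ≈ 5.81 mg/L; min DO ≈ 5.79 mg/L; x_c ≈ 18.4 km

At the critical point dD/dt = 0, so k_d L₀ e^(−k_d t) = k_a D. Substituting D(t) from the Streeter–Phelps equation and solving for t gives
t_c = ln[(k_a/k_d)(1 − D₀(k_a−k_d)/(k_d L₀))] / (k_a−k_d).
Here k_a−k_d = 1.476 d⁻¹ and 1 − D₀(k_a−k_d)/(k_d L₀) = 1 − 2.79×1.476/(0.394×38.4) = 0.7278, so
t_c = ln(4.746 × 0.7278) / 1.476 = 1.240 / 1.476 = 0.8399 d.
D_c = (k_d/k_a) L₀ e^(−k_d t_c) = (0.394/1.87) × 38.4 × e^(−0.394×0.8399) = 0.2107 × 38.4 × 0.7183 = 5.811 mg/L.
Minimum DO = C_s − D_c = 11.6 − 5.811 = 5.789 mg/L.
x_c = v t_c = 0.253 m/s × 0.8399 d × 86400 s/d = 18360 m ≈ 18.4 km.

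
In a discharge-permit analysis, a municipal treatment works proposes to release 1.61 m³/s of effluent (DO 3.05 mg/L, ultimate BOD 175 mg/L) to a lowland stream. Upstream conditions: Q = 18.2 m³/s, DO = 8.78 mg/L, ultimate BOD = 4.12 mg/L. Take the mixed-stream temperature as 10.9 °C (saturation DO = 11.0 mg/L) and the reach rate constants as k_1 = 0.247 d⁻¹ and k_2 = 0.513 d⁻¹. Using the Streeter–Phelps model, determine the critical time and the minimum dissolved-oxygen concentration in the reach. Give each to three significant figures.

t_c ≈ 2.09 d; minimum DO ≈ 5.83 mg/L

Mixed DO = (18.2×8.78 + 1.61×3.05)/(18.2+1.61) = 164.7/19.81 = 8.314 mg/L.
Mixed L₀ = (18.2×4.12 + 1.61×175)/(19.81) = 356.7/19.81 = 18.01 mg/L.
Initial deficit D₀ = C_s − DO₀ = 11.0 − 8.314 = 2.686 mg/L.
t_c = (1/0.2660) ln[(0.513/0.247)(1 − 2.686×0.2660/(0.247×18.01))] = 3.759 × ln(1.743) = 2.089 d.
D_c = (0.247/0.513) × 18.01 × e^(−0.247×2.089) = 0.4815 × 18.01 × 0.5968 = 5.175 mg/L.
Minimum DO = 11.0 − 5.175 = 5.825 mg/L.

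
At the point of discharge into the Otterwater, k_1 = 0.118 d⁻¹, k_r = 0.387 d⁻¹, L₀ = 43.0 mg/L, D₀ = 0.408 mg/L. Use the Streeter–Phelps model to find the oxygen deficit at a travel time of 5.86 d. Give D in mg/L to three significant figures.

D ≈ 7.54 mg/L

k_1 L₀/(k_r−k_1) = 0.118×43.0/(0.387−0.118) = 5.074/0.2690 = 18.86 mg/L.
e^(−k_1 t) = e^(−0.118×5.860) = 0.5008; e^(−k_r t) = e^(−0.387×5.860) = 0.1035.
D = 18.86 × (0.5008 − 0.1035) + 0.408 × 0.1035 = 7.494 + 0.04224 = 7.536 mg/L.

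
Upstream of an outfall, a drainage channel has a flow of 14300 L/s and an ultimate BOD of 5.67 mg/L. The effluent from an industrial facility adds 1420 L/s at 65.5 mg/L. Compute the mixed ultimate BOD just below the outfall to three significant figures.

Flow-weighted mixing: C = (Q_r C_r + Q_w C_w)/(Q_r + Q_w)
= (14300×5.67 + 1420×65.5)/(14300 + 1420) = 174100/15720 = 11.07 mg/L.

11.1 mg/L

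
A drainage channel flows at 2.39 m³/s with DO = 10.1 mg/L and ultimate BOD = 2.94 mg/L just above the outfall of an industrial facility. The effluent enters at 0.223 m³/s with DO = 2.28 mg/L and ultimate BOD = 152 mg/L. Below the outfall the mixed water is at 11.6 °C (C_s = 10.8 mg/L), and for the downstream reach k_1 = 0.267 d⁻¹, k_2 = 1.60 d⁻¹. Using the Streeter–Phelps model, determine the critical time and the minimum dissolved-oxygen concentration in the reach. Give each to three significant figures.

t_c ≈ 0.914 d; minimum DO ≈ 8.75 mg/L

Mixed DO = (2.39×10.1 + 0.223×2.28)/(2.39+0.223) = 24.65/2.613 = 9.433 mg/L.
Mixed L₀ = (2.39×2.94 + 0.223×152)/(2.613) = 40.92/2.613 = 15.66 mg/L.
Initial deficit D₀ = C_s − DO₀ = 10.8 − 9.433 = 1.367 mg/L.
t_c = (1/1.333) ln[(1.60/0.267)(1 − 1.367×1.333/(0.267×15.66))] = 0.7502 × ln(3.380) = 0.9137 d.
D_c = (0.267/1.60) × 15.66 × e^(−0.267×0.9137) = 0.1669 × 15.66 × 0.7835 = 2.048 mg/L.
Minimum DO = 10.8 − 2.048 = 8.752 mg/L.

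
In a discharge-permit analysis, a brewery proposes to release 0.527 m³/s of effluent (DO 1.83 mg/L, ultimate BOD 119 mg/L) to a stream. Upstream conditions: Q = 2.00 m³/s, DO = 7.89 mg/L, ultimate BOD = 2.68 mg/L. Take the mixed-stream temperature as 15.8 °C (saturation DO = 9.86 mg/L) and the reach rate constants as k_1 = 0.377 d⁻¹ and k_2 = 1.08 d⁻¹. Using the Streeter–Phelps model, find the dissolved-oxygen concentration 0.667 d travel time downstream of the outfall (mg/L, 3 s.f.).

DO ≈ 4.08 mg/L

Mixed DO = (2.00×7.89 + 0.527×1.83)/(2.00+0.527) = 16.74/2.527 = 6.626 mg/L.
Mixed L₀ = (2.00×2.68 + 0.527×119)/(2.527) = 68.07/2.527 = 26.94 mg/L.
Initial deficit D₀ = C_s − DO₀ = 9.86 − 6.626 = 3.234 mg/L.
D(0.667) = [0.377×26.94/(1.08−0.377)](e^(−0.377×0.667) − e^(−1.08×0.667)) + 3.234 e^(−1.08×0.667)
= 14.45 × (0.7777 − 0.4866) + 3.234 × 0.4866 = 5.779 mg/L.
DO = 9.86 − 5.779 = 4.081 mg/L.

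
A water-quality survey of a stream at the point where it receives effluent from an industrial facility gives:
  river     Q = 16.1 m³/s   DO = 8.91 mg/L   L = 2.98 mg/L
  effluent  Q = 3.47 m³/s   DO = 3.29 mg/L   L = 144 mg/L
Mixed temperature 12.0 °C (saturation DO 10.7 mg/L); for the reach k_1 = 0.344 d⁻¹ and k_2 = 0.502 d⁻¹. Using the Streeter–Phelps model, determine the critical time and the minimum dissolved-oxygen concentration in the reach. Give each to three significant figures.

Mixed DO = (16.1×8.91 + 3.47×3.29)/(16.1+3.47) = 154.9/19.57 = 7.914 mg/L.
Mixed L₀ = (16.1×2.98 + 3.47×144)/(19.57) = 547.7/19.57 = 27.98 mg/L.
Initial deficit D₀ = C_s − DO₀ = 10.7 − 7.914 = 2.786 mg/L.
t_c = (1/0.1580) ln[(0.502/0.344)(1 − 2.786×0.1580/(0.344×27.98))] = 6.329 × ln(1.393) = 2.096 d.
D_c = (0.344/0.502) × 27.98 × e^(−0.344×2.096) = 0.6853 × 27.98 × 0.4863 = 9.325 mg/L.
Minimum DO = 10.7 − 9.325 = 1.375 mg/L.

t_c ≈ 2.10 d; minimum DO ≈ 1.37 mg/L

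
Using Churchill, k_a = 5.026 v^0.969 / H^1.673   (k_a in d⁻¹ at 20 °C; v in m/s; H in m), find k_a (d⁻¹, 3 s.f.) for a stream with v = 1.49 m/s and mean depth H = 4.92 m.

k_a ≈ 0.514 d⁻¹

k_a = 5.026 × 1.49^0.969 / 4.92^1.673 = 5.026 × 1.472 / 14.38 = 0.5145 d⁻¹.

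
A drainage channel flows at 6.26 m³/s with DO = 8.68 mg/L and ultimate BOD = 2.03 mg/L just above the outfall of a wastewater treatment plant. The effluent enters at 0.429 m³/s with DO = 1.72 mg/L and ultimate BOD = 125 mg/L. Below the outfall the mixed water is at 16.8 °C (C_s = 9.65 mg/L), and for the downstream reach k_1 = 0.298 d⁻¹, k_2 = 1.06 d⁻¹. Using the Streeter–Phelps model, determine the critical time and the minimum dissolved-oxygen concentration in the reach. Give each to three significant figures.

t_c ≈ 1.07 d; minimum DO ≈ 7.62 mg/L

Mixed DO = (6.26×8.68 + 0.429×1.72)/(6.26+0.429) = 55.07/6.689 = 8.234 mg/L.
Mixed L₀ = (6.26×2.03 + 0.429×125)/(6.689) = 66.33/6.689 = 9.917 mg/L.
Initial deficit D₀ = C_s − DO₀ = 9.65 − 8.234 = 1.416 mg/L.
t_c = (1/0.7620) ln[(1.06/0.298)(1 − 1.416×0.7620/(0.298×9.917))] = 1.312 × ln(2.258) = 1.069 d.
D_c = (0.298/1.06) × 9.917 × e^(−0.298×1.069) = 0.2811 × 9.917 × 0.7272 = 2.027 mg/L.
Minimum DO = 9.65 − 2.027 = 7.623 mg/L.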